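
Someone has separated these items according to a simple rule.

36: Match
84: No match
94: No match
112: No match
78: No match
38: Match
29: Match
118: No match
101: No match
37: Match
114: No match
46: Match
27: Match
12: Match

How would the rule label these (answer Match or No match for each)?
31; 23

'Match' ⟺ at most 46.
31: 31 ≤ 46, matches → Match.
23: 23 ≤ 46, matches → Match.

Match, Match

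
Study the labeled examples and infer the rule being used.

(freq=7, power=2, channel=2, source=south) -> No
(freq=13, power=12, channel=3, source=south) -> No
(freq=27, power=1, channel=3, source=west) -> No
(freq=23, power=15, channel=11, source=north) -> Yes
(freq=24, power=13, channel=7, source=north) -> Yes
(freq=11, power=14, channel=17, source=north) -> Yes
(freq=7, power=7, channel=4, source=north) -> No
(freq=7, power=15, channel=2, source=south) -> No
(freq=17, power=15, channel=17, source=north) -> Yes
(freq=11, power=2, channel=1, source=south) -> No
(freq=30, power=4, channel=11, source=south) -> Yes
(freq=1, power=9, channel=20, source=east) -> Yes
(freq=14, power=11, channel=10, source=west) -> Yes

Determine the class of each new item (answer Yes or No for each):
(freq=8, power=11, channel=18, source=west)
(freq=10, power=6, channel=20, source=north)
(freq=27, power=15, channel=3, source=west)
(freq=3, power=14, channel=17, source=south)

The pattern is that an item is 'Yes' exactly when: channel ≥ 7.
(freq=8, power=11, channel=18, source=west): channel = 18, matches → Yes. (freq=10, power=6, channel=20, source=north): channel = 20, matches → Yes. (freq=27, power=15, channel=3, source=west): channel = 3, does not fit → No. (freq=3, power=14, channel=17, source=south): channel = 17, matches → Yes.

Yes, Yes, No, Yes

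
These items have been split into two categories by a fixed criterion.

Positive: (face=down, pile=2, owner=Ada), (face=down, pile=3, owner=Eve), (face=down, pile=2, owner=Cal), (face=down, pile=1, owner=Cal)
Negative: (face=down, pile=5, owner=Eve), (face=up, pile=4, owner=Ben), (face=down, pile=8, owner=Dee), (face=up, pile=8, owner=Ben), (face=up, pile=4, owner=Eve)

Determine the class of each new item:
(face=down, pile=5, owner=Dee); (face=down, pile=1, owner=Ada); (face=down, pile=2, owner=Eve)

Negative, Positive, Positive

The pattern is that an item is 'Positive' exactly when: pile ≤ 3.
(face=down, pile=5, owner=Dee): pile = 5, does not fit → Negative.
(face=down, pile=1, owner=Ada): pile = 1, meets the rule → Positive.
(face=down, pile=2, owner=Eve): pile = 2, meets the rule → Positive.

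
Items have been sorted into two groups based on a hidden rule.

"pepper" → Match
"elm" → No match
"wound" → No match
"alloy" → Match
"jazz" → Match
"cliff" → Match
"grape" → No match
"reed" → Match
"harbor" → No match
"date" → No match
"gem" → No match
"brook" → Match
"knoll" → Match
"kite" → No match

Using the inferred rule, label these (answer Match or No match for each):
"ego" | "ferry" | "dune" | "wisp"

No match, Match, No match, No match

All 'Match' examples share one property — has a double letter — and every 'No match' example lacks it.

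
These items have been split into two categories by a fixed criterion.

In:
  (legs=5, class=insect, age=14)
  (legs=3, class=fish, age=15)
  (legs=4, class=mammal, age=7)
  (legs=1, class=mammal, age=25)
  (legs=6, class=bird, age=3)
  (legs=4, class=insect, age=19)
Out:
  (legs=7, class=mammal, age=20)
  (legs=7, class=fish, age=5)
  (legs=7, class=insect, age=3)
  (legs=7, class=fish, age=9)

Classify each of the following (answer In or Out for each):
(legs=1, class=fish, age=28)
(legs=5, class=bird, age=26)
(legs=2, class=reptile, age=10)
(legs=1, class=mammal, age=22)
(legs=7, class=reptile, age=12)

In, In, In, In, Out

The common property of the 'In' items is: legs ≤ 6. No 'Out' item has it.
(legs=1, class=fish, age=28) — legs = 1, hence In. (legs=5, class=bird, age=26) — legs = 5, hence In. (legs=2, class=reptile, age=10) — legs = 2, hence In. (legs=1, class=mammal, age=22) — legs = 1, hence In. (legs=7, class=reptile, age=12) — legs = 7, hence Out.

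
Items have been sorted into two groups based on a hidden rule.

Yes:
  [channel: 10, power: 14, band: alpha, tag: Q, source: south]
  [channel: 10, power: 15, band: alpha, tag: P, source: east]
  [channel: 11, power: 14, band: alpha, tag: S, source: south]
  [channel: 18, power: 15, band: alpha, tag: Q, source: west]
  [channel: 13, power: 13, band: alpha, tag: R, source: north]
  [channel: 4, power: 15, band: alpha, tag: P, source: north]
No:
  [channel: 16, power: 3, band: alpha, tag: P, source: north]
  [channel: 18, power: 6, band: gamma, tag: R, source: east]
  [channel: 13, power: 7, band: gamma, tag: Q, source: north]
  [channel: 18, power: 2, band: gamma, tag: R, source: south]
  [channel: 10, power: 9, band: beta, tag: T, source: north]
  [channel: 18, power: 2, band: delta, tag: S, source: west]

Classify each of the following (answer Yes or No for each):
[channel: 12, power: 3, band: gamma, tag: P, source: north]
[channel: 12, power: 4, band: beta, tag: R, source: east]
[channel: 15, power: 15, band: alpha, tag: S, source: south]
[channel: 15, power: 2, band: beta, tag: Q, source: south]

No, No, Yes, No

One predicate separates the groups cleanly: power ≥ 13.
No: [channel: 12, power: 3, band: gamma, tag: P, source: north], since power = 3. No: [channel: 12, power: 4, band: beta, tag: R, source: east], since power = 4. Yes: [channel: 15, power: 15, band: alpha, tag: S, source: south], since power = 15. No: [channel: 15, power: 2, band: beta, tag: Q, source: south], since power = 2.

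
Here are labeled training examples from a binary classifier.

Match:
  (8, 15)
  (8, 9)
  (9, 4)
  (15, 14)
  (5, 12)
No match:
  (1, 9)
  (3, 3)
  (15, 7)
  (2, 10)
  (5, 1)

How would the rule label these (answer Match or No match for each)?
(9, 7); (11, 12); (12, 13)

No match, Match, Match

The distinguishing property — sum is odd — holds for all the 'Match' cases and none of the 'No match' cases.
(9, 7) — 9+7 = 16, hence No match. (11, 12) — 11+12 = 23, hence Match. (12, 13) — 12+13 = 25, hence Match.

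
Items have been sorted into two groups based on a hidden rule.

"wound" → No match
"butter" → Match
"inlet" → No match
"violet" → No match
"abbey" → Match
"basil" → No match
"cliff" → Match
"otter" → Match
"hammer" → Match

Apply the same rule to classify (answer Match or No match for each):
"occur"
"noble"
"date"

The simplest hypothesis consistent with all the labels is: has a double letter.
"occur" — 'cc' doubled, hence Match. "noble" — no doubled letter, hence No match. "date" — no doubled letter, hence No match.

Match, No match, No match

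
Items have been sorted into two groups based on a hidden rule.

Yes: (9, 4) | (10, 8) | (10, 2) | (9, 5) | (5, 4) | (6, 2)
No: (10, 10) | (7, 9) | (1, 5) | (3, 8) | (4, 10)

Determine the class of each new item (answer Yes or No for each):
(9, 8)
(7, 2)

The simplest hypothesis consistent with all the labels is: first > second.
(9, 8): 9 > 8, fits → Yes. (7, 2): 7 > 2, fits → Yes.

Yes, Yes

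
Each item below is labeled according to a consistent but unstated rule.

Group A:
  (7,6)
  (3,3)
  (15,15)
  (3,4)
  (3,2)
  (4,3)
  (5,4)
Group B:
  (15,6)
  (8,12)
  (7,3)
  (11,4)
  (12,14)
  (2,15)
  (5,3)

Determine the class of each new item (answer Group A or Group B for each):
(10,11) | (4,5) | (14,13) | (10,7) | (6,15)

Group A, Group A, Group A, Group B, Group B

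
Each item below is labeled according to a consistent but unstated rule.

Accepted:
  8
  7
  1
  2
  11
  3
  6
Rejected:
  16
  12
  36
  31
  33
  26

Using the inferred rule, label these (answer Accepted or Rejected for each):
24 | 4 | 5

Rejected, Accepted, Accepted

The common property of the 'Accepted' items is: at most 11. No 'Rejected' item has it.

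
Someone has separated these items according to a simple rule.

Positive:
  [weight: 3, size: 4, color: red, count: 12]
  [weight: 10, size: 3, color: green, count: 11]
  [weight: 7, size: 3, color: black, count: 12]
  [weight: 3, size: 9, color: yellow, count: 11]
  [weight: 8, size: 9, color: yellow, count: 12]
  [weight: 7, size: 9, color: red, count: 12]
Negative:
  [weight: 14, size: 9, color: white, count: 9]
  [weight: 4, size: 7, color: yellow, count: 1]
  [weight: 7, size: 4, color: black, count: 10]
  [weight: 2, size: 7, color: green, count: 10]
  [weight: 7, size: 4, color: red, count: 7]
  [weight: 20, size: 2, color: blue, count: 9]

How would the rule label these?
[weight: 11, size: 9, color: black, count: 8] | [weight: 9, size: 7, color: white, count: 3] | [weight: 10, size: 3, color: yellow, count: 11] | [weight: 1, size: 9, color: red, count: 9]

The distinguishing property — count ≥ 11 — holds for all the 'Positive' cases and none of the 'Negative' cases.
[weight: 11, size: 9, color: black, count: 8] → count = 8 → Negative.
[weight: 9, size: 7, color: white, count: 3] → count = 3 → Negative.
[weight: 10, size: 3, color: yellow, count: 11] → count = 11 → Positive.
[weight: 1, size: 9, color: red, count: 9] → count = 9 → Negative.

Negative, Negative, Positive, Negative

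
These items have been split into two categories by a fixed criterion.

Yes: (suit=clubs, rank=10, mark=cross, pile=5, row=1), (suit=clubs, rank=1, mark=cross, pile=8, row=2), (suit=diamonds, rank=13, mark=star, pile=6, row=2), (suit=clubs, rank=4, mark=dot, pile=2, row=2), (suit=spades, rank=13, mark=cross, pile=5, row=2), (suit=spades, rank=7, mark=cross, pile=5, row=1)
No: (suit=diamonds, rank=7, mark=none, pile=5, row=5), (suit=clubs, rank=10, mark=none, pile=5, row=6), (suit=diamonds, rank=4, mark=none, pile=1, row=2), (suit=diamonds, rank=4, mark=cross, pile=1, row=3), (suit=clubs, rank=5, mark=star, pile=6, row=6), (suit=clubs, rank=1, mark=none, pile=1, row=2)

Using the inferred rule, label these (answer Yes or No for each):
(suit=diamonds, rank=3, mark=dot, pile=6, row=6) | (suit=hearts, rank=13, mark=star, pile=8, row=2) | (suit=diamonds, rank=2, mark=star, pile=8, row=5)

No, Yes, No

One predicate separates the groups cleanly: pile ≥ 2 AND row ≤ 2.
No: (suit=diamonds, rank=3, mark=dot, pile=6, row=6), since pile = 6, row = 6.
Yes: (suit=hearts, rank=13, mark=star, pile=8, row=2), since pile = 8, row = 2.
No: (suit=diamonds, rank=2, mark=star, pile=8, row=5), since pile = 8, row = 5.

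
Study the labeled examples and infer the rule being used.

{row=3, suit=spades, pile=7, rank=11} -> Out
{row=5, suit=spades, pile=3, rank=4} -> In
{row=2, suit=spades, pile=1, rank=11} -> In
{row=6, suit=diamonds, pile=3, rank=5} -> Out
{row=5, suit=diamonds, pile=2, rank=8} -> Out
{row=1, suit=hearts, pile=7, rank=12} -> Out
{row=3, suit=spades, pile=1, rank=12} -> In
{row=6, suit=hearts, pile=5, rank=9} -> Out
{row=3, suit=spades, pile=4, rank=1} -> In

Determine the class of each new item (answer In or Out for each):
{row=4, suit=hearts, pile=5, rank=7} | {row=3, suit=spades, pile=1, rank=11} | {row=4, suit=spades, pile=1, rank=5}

Out, In, In

Rule: suit is spades AND pile ≤ 4. This holds for each 'In' example and fails for each 'Out' one.
{row=4, suit=hearts, pile=5, rank=7}: suit is hearts, pile = 5, does not pass → Out.
{row=3, suit=spades, pile=1, rank=11}: suit is spades, pile = 1, checks out → In.
{row=4, suit=spades, pile=1, rank=5}: suit is spades, pile = 1, checks out → In.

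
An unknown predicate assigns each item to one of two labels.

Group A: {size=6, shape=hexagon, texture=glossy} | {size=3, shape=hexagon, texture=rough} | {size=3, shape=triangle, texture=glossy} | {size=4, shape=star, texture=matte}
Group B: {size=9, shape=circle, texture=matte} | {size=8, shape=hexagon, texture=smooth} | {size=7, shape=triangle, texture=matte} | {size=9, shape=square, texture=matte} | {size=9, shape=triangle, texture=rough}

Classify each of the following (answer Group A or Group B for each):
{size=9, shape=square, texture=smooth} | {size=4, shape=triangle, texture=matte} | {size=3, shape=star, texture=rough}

Rule: size ≤ 6. This holds for each 'Group A' example and fails for each 'Group B' one.

Group B, Group A, Group A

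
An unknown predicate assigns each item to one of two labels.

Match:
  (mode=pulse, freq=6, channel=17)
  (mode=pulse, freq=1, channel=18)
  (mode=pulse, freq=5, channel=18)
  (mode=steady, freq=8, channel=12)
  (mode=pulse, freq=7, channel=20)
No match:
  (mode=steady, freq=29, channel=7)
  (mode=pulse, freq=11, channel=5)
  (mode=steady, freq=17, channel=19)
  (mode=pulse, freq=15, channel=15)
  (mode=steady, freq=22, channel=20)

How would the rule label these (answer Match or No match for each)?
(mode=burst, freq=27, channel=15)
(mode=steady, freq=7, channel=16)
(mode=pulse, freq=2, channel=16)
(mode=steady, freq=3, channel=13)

No match, Match, Match, Match

The pattern is that an item is 'Match' exactly when: freq ≤ 8.
No match: (mode=burst, freq=27, channel=15), since freq = 27.
Match: (mode=steady, freq=7, channel=16), since freq = 7.
Match: (mode=pulse, freq=2, channel=16), since freq = 2.
Match: (mode=steady, freq=3, channel=13), since freq = 3.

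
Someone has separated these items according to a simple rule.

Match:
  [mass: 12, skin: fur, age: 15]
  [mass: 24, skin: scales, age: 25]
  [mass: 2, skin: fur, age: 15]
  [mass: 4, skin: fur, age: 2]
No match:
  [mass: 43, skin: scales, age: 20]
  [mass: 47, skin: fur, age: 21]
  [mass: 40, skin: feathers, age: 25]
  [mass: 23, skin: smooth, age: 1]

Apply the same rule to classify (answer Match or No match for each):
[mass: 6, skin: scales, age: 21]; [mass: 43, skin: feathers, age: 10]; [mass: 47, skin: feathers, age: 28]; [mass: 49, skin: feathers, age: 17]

The distinguishing property — age ≥ 2 AND mass ≤ 24 — holds for all the 'Match' cases and none of the 'No match' cases.

Match, No match, No match, No match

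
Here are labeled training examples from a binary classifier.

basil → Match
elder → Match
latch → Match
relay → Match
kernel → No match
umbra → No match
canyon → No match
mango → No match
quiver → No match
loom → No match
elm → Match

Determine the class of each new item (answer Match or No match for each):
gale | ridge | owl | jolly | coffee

The classifier is using: odd length AND contains 'l'.
gale — length 4, has 'l', hence No match. ridge — length 5, no 'l', hence No match. owl — length 3, has 'l', hence Match. jolly — length 5, has 'l', hence Match. coffee — length 6, no 'l', hence No match.

No match, No match, Match, Match, No match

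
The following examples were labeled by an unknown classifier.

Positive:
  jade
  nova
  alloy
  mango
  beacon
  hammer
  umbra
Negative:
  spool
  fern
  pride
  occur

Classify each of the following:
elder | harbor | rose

Negative, Positive, Negative

The simplest hypothesis consistent with all the labels is: contains 'a'.
Negative: elder, since no 'a'. Positive: harbor, since has 'a'. Negative: rose, since no 'a'.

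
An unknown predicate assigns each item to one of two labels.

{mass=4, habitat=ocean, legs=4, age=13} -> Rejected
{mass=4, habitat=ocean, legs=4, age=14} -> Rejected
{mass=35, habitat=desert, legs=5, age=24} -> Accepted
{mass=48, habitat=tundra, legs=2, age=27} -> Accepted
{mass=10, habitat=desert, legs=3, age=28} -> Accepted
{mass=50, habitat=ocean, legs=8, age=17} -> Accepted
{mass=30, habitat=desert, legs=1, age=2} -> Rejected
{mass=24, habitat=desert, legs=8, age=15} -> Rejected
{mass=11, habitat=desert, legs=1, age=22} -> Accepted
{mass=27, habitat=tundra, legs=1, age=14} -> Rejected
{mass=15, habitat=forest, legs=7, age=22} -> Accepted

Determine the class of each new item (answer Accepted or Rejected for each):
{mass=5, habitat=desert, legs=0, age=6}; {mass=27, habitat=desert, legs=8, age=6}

Rejected, Rejected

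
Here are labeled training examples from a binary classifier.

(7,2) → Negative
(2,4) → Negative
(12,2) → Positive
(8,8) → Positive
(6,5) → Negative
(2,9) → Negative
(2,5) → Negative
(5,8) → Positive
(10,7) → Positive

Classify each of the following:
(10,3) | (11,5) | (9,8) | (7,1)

Every 'Positive' example satisfies: sum ≥ 13. None of the 'Negative' examples do.
(10,3): 10+3 = 13, qualifies → Positive. (11,5): 11+5 = 16, qualifies → Positive. (9,8): 9+8 = 17, qualifies → Positive. (7,1): 7+1 = 8, lacks this property → Negative.

Positive, Positive, Positive, Negative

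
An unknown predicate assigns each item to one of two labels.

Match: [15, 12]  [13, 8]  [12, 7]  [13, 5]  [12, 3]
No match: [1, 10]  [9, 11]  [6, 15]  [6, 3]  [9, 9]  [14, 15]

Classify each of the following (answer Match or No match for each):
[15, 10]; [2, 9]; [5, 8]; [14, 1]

Every 'Match' example satisfies: first > second AND sum ≥ 11. None of the 'No match' examples do.
[15, 10] — 15 > 10, 15+10 = 25, hence Match.
[2, 9] — 2 < 9, 2+9 = 11, hence No match.
[5, 8] — 5 < 8, 5+8 = 13, hence No match.
[14, 1] — 14 > 1, 14+1 = 15, hence Match.

Match, No match, No match, Match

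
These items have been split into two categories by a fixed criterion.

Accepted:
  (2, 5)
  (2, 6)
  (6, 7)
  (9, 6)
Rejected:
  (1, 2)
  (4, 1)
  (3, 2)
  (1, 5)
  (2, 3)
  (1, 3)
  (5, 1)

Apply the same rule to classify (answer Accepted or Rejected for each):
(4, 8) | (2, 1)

The rule appears to be: sum ≥ 7.
(4, 8): 4+8 = 12 — matches, so Accepted.
(2, 1): 2+1 = 3 — does not fit, so Rejected.

Accepted, Rejected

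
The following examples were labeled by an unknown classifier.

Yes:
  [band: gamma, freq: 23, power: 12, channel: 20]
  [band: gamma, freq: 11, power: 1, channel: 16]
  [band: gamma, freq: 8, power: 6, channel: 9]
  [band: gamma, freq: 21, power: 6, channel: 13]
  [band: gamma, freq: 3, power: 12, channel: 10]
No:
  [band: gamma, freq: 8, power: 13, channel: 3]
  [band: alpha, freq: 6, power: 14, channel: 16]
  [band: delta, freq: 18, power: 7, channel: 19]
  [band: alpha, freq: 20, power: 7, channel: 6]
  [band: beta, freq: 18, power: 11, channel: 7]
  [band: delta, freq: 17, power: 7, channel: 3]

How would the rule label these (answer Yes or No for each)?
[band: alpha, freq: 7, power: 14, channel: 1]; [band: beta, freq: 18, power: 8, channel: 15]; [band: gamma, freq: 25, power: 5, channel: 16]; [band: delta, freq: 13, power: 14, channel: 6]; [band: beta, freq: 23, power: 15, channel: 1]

One predicate separates the groups cleanly: band is gamma AND power ≤ 12.

No, No, Yes, No, No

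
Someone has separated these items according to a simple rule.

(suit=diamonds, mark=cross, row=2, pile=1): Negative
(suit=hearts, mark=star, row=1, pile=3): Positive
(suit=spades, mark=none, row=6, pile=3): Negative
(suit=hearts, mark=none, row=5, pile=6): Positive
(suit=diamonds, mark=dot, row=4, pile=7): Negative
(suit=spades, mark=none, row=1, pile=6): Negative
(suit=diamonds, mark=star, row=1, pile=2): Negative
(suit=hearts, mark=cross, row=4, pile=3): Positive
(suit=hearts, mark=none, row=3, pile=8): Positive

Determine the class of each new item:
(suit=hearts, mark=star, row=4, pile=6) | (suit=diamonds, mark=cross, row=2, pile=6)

Comparing the two groups points to one rule — suit is hearts.

Positive, Negative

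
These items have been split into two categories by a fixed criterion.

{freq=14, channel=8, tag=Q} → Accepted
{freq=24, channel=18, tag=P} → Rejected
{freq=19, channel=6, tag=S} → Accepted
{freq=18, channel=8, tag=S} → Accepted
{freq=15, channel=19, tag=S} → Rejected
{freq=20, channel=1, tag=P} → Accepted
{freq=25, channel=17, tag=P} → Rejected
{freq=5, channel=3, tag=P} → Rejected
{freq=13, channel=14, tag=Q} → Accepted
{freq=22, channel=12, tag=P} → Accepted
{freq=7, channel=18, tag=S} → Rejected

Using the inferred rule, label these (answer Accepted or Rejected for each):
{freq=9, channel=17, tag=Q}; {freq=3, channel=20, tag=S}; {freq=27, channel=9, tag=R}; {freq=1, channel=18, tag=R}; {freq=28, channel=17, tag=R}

The simplest hypothesis consistent with all the labels is: channel ≤ 14 AND freq ≥ 7.

Rejected, Rejected, Accepted, Rejected, Rejected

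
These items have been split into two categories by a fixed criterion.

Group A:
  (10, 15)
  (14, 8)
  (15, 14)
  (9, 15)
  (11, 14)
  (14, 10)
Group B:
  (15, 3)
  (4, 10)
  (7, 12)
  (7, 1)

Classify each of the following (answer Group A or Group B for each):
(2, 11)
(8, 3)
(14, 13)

The pattern is that an item is 'Group A' exactly when: sum ≥ 22.
Group B: (2, 11), since 2+11 = 13. Group B: (8, 3), since 8+3 = 11. Group A: (14, 13), since 14+13 = 27.

Group B, Group B, Group A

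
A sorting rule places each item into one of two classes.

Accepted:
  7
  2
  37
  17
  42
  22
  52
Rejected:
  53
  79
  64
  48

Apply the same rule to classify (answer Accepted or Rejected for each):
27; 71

'Accepted' ⟺ ≡ 2 (mod 5).
27 — 27 mod 5 = 2, hence Accepted. 71 — 71 mod 5 = 1, hence Rejected.

Accepted, Rejected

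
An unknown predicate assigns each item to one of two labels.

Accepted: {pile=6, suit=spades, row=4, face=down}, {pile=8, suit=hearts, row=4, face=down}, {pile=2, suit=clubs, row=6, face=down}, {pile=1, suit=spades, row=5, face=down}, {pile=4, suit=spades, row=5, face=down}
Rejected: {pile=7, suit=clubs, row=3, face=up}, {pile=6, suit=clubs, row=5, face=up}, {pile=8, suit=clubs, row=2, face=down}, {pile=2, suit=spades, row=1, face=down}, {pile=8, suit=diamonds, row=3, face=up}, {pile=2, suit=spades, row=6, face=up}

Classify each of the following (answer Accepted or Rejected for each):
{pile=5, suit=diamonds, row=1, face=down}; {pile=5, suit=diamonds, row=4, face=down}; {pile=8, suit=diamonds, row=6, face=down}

The pattern is that an item is 'Accepted' exactly when: face is down AND row ≥ 3.
Rejected: {pile=5, suit=diamonds, row=1, face=down}, since face is down, row = 1.
Accepted: {pile=5, suit=diamonds, row=4, face=down}, since face is down, row = 4.
Accepted: {pile=8, suit=diamonds, row=6, face=down}, since face is down, row = 6.

Rejected, Accepted, Accepted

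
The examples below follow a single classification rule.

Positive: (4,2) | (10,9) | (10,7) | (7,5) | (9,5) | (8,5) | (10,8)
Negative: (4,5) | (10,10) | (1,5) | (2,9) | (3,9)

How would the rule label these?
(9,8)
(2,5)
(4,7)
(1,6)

Positive, Negative, Negative, Negative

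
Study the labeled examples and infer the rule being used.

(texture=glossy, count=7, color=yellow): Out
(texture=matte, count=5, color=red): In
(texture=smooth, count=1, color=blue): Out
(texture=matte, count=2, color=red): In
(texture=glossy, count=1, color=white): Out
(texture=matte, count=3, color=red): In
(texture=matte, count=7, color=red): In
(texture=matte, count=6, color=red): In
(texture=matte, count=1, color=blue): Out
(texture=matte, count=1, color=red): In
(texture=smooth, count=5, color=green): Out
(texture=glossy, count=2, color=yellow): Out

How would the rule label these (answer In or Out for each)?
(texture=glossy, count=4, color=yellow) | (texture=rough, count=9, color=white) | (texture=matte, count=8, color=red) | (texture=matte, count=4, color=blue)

Out, Out, In, Out

All 'In' examples share one property — color is red — and every 'Out' example lacks it.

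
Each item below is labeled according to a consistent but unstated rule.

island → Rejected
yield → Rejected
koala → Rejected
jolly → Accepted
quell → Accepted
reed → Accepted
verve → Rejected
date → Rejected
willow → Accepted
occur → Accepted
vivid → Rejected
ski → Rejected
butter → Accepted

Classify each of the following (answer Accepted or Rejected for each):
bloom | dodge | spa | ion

Accepted, Rejected, Rejected, Rejected

The rule appears to be: has a double letter.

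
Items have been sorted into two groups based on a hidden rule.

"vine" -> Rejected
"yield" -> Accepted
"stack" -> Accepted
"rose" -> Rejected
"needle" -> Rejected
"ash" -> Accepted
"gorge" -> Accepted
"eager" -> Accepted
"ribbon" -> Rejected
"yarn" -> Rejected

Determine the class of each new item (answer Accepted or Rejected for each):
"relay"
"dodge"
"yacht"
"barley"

Accepted, Accepted, Accepted, Rejected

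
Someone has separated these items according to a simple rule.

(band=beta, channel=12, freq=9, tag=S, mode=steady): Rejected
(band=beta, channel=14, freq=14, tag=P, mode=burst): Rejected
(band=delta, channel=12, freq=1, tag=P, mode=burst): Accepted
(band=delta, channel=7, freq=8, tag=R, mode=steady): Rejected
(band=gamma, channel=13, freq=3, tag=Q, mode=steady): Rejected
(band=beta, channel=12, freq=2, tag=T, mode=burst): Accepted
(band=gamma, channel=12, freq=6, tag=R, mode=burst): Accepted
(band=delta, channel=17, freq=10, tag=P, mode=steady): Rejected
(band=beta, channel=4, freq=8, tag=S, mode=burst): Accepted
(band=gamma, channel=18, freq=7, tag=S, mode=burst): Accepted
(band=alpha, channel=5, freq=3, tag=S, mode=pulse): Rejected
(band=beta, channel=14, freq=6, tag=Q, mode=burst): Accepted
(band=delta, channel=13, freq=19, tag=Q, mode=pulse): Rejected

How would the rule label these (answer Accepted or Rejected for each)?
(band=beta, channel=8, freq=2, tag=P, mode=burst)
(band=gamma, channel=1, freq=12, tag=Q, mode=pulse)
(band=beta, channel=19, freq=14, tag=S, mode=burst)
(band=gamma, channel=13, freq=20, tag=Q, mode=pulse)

The common property of the 'Accepted' items is: mode is burst AND freq ≤ 8. No 'Rejected' item has it.
(band=beta, channel=8, freq=2, tag=P, mode=burst): Accepted (mode is burst, freq = 2). (band=gamma, channel=1, freq=12, tag=Q, mode=pulse): Rejected (mode is pulse, freq = 12). (band=beta, channel=19, freq=14, tag=S, mode=burst): Rejected (mode is burst, freq = 14). (band=gamma, channel=13, freq=20, tag=Q, mode=pulse): Rejected (mode is pulse, freq = 20).

Accepted, Rejected, Rejected, Rejected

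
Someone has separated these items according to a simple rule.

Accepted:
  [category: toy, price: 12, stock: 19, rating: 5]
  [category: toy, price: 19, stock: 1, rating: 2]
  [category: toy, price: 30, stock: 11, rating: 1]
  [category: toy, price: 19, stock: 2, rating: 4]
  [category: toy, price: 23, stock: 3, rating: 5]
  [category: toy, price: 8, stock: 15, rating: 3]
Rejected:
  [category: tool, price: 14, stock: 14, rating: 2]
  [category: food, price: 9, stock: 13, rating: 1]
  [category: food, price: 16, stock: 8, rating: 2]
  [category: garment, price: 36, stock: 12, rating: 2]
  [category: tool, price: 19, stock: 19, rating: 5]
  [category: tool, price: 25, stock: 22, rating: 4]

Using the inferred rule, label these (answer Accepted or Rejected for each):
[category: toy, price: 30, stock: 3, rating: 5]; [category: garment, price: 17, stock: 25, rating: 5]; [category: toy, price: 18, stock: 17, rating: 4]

Accepted, Rejected, Accepted

The simplest hypothesis consistent with all the labels is: category is toy.
Accepted: [category: toy, price: 30, stock: 3, rating: 5], since category is toy. Rejected: [category: garment, price: 17, stock: 25, rating: 5], since category is garment. Accepted: [category: toy, price: 18, stock: 17, rating: 4], since category is toy.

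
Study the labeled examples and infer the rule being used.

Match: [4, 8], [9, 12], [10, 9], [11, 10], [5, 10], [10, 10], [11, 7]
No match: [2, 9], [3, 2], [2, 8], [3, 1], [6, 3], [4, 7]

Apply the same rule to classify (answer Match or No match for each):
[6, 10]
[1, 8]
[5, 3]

Match, No match, No match

All 'Match' examples share one property — sum ≥ 12 — and every 'No match' example lacks it.
Match: [6, 10], since 6+10 = 16. No match: [1, 8], since 1+8 = 9. No match: [5, 3], since 5+3 = 8.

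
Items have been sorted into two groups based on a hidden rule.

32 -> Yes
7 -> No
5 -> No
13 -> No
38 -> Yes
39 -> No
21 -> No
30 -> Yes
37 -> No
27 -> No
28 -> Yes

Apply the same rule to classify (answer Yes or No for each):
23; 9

The distinguishing property — even — holds for all the 'Yes' cases and none of the 'No' cases.
23: No (23 is odd).
9: No (9 is odd).

No, No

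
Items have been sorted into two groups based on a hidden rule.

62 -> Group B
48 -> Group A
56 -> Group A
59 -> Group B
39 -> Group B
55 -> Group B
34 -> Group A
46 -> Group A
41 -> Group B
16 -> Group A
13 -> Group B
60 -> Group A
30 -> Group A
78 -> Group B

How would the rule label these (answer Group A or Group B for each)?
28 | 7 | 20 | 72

One predicate separates the groups cleanly: even AND at most 60.

Group A, Group B, Group A, Group B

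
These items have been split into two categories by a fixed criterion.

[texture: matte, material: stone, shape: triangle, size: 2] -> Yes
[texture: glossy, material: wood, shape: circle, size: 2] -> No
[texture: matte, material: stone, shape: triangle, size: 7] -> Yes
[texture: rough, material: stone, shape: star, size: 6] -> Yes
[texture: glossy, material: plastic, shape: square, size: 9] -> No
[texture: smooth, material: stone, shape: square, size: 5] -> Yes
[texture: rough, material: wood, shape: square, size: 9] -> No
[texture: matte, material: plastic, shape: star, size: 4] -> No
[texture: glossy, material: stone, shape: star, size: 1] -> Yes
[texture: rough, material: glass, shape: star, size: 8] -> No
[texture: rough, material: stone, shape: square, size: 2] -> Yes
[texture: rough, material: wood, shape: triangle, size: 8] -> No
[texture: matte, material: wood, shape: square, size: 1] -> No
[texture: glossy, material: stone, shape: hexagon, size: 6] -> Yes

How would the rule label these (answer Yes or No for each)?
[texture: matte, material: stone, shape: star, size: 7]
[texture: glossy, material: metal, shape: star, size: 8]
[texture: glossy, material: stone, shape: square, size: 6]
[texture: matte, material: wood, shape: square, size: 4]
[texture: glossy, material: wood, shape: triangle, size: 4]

All 'Yes' examples share one property — material is stone — and every 'No' example lacks it.
Yes: [texture: matte, material: stone, shape: star, size: 7], since material is stone. No: [texture: glossy, material: metal, shape: star, size: 8], since material is metal. Yes: [texture: glossy, material: stone, shape: square, size: 6], since material is stone. No: [texture: matte, material: wood, shape: square, size: 4], since material is wood. No: [texture: glossy, material: wood, shape: triangle, size: 4], since material is wood.

Yes, No, Yes, No, No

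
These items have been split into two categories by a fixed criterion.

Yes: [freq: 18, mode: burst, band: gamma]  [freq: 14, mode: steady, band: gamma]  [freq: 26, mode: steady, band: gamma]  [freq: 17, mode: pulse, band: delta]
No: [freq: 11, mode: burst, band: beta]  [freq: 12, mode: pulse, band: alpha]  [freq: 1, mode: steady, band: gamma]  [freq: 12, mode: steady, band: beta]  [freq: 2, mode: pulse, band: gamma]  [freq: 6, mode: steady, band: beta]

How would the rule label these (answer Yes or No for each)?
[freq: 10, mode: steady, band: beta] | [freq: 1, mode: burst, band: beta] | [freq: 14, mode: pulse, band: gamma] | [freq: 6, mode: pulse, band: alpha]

Rule: freq ≥ 14. This holds for each 'Yes' example and fails for each 'No' one.
[freq: 10, mode: steady, band: beta]: freq = 10, fails the rule → No.
[freq: 1, mode: burst, band: beta]: freq = 1, fails the rule → No.
[freq: 14, mode: pulse, band: gamma]: freq = 14, passes → Yes.
[freq: 6, mode: pulse, band: alpha]: freq = 6, fails the rule → No.

No, No, Yes, No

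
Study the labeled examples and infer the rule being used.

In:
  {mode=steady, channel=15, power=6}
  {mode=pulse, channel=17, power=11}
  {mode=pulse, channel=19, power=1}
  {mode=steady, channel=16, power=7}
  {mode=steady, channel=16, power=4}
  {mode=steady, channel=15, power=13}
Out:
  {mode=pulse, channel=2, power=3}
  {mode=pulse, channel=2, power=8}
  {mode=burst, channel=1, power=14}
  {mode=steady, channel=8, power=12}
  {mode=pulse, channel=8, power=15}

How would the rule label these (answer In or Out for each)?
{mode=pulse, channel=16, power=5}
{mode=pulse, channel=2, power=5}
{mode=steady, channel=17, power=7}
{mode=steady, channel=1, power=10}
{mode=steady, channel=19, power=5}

In, Out, In, Out, In

The rule appears to be: channel ≥ 15.
{mode=pulse, channel=16, power=5}: channel = 16 — meets the rule, so In. {mode=pulse, channel=2, power=5}: channel = 2 — does not pass, so Out. {mode=steady, channel=17, power=7}: channel = 17 — meets the rule, so In. {mode=steady, channel=1, power=10}: channel = 1 — does not pass, so Out. {mode=steady, channel=19, power=5}: channel = 19 — meets the rule, so In.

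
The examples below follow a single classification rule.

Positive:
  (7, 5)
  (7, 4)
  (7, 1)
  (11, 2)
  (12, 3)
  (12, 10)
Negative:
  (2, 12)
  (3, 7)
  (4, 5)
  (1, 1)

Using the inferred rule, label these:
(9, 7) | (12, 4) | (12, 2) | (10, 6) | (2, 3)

Positive, Positive, Positive, Positive, Negative

Rule: first > second. This holds for each 'Positive' example and fails for each 'Negative' one.
(9, 7): 9 > 7, matches → Positive.
(12, 4): 12 > 4, matches → Positive.
(12, 2): 12 > 2, matches → Positive.
(10, 6): 10 > 6, matches → Positive.
(2, 3): 2 < 3, does not satisfy this → Negative.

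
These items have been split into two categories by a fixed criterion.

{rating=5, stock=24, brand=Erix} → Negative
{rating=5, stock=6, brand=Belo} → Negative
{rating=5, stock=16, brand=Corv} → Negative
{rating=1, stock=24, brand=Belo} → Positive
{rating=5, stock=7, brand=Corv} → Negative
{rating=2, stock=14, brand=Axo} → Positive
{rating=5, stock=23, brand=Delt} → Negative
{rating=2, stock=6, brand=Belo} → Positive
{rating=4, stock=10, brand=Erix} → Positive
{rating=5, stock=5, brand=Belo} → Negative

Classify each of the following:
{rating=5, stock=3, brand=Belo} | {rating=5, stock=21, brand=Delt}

Negative, Negative

The pattern is that an item is 'Positive' exactly when: rating ≤ 4.
Negative: {rating=5, stock=3, brand=Belo}, since rating = 5. Negative: {rating=5, stock=21, brand=Delt}, since rating = 5.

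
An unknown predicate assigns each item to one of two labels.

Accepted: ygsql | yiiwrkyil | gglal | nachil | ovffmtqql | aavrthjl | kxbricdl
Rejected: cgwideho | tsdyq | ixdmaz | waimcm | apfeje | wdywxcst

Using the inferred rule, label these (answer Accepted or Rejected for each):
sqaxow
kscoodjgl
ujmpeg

Rejected, Accepted, Rejected

All 'Accepted' examples share one property — contains 'l' — and every 'Rejected' example lacks it.
sqaxow: no 'l' — fails this test, so Rejected.
kscoodjgl: has 'l' — fits, so Accepted.
ujmpeg: no 'l' — fails this test, so Rejected.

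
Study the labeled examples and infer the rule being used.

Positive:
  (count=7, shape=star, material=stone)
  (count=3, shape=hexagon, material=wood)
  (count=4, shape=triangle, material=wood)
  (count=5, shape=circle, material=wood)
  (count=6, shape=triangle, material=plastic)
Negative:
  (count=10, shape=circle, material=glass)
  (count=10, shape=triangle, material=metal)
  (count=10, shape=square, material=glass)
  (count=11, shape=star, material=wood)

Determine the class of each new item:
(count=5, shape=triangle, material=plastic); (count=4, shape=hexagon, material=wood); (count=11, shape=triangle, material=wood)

The simplest hypothesis consistent with all the labels is: count ≤ 7.
(count=5, shape=triangle, material=plastic): Positive (count = 5). (count=4, shape=hexagon, material=wood): Positive (count = 4). (count=11, shape=triangle, material=wood): Negative (count = 11).

Positive, Positive, Negative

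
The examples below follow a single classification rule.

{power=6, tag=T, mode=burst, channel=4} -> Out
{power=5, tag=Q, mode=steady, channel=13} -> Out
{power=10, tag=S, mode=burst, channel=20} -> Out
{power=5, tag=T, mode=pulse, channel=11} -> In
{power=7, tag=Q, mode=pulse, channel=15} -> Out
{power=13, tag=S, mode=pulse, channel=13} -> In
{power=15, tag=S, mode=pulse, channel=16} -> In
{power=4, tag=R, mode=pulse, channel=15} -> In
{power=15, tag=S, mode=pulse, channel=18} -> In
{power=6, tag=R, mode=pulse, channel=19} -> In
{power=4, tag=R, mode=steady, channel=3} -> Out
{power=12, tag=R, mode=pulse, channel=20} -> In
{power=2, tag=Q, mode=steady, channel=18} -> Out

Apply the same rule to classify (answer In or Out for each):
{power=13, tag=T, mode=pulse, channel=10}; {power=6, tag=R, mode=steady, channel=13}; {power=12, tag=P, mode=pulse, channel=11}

All 'In' examples share one property — mode is pulse AND power ≠ 7 — and every 'Out' example lacks it.
{power=13, tag=T, mode=pulse, channel=10} → mode is pulse, power = 13 → In. {power=6, tag=R, mode=steady, channel=13} → mode is steady, power = 6 → Out. {power=12, tag=P, mode=pulse, channel=11} → mode is pulse, power = 12 → In.

In, Out, In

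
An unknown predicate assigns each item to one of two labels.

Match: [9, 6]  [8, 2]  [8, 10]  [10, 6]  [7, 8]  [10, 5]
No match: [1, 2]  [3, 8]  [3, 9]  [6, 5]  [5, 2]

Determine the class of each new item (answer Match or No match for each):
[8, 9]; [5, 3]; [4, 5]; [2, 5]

Every 'Match' example satisfies: first ≥ 7. None of the 'No match' examples do.

Match, No match, No match, No match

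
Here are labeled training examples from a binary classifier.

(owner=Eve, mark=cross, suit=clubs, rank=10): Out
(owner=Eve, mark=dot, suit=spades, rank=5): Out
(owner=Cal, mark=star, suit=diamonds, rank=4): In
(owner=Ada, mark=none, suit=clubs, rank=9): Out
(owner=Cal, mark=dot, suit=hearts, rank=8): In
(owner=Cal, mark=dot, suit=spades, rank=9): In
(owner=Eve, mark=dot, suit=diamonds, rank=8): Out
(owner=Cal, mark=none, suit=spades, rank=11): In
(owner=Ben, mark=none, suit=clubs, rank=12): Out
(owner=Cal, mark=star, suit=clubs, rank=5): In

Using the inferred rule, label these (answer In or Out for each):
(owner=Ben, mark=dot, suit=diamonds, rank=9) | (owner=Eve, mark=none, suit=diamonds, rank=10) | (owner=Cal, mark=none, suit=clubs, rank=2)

The rule appears to be: owner is Cal.
(owner=Ben, mark=dot, suit=diamonds, rank=9): Out (owner is Ben). (owner=Eve, mark=none, suit=diamonds, rank=10): Out (owner is Eve). (owner=Cal, mark=none, suit=clubs, rank=2): In (owner is Cal).

Out, Out, In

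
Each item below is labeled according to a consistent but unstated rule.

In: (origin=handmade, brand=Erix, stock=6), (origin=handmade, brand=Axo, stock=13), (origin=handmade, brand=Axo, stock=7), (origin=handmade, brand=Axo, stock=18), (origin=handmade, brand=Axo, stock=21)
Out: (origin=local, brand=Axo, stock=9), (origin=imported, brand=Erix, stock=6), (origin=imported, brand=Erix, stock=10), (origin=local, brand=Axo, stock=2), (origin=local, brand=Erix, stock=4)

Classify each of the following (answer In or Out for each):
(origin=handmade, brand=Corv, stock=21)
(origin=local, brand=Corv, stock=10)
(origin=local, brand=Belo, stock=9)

In, Out, Out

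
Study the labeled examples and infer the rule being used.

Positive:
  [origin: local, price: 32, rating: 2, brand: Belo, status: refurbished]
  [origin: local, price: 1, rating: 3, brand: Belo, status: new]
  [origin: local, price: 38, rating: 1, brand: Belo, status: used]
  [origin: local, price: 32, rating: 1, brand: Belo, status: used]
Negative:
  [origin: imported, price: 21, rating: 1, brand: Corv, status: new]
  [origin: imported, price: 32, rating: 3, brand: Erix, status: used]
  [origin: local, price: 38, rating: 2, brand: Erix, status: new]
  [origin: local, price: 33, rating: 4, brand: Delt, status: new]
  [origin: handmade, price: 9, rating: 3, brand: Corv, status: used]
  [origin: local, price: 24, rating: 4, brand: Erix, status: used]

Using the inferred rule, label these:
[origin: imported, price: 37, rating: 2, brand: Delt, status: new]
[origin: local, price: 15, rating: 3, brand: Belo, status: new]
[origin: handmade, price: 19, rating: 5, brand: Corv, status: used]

Looking at the examples, the only property every 'Positive' case has and every 'Negative' case lacks is: brand is Belo.

Negative, Positive, Negative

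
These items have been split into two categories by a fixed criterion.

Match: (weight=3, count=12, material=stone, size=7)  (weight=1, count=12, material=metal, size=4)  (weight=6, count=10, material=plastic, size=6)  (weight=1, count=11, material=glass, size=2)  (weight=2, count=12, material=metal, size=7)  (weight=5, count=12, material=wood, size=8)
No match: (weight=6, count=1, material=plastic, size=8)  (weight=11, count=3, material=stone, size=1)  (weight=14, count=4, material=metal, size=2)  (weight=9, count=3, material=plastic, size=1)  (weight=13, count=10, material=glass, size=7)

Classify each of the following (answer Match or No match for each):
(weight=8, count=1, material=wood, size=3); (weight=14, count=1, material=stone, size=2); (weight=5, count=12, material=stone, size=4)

No match, No match, Match

The distinguishing property — weight ≤ 6 AND count ≥ 3 — holds for all the 'Match' cases and none of the 'No match' cases.
(weight=8, count=1, material=wood, size=3): weight = 8, count = 1 — fails this test, so No match. (weight=14, count=1, material=stone, size=2): weight = 14, count = 1 — fails this test, so No match. (weight=5, count=12, material=stone, size=4): weight = 5, count = 12 — meets the rule, so Match.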